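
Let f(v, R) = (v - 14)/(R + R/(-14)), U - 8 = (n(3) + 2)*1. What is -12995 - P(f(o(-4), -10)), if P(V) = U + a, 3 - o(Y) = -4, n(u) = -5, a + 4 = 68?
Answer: -13064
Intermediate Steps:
a = 64 (a = -4 + 68 = 64)
o(Y) = 7 (o(Y) = 3 - 1*(-4) = 3 + 4 = 7)
U = 5 (U = 8 + (-5 + 2)*1 = 8 - 3*1 = 8 - 3 = 5)
f(v, R) = 14*(-14 + v)/(13*R) (f(v, R) = (-14 + v)/(R + R*(-1/14)) = (-14 + v)/(R - R/14) = (-14 + v)/((13*R/14)) = (-14 + v)*(14/(13*R)) = 14*(-14 + v)/(13*R))
P(V) = 69 (P(V) = 5 + 64 = 69)
-12995 - P(f(o(-4), -10)) = -12995 - 1*69 = -12995 - 69 = -13064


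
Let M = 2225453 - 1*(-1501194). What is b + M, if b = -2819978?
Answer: 906669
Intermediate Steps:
M = 3726647 (M = 2225453 + 1501194 = 3726647)
b + M = -2819978 + 3726647 = 906669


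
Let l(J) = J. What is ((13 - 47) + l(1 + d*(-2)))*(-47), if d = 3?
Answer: 1833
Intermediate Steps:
((13 - 47) + l(1 + d*(-2)))*(-47) = ((13 - 47) + (1 + 3*(-2)))*(-47) = (-34 + (1 - 6))*(-47) = (-34 - 5)*(-47) = -39*(-47) = 1833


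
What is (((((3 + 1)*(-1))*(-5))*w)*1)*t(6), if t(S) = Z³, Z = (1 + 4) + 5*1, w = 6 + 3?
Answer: 180000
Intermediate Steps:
w = 9
Z = 10 (Z = 5 + 5 = 10)
t(S) = 1000 (t(S) = 10³ = 1000)
(((((3 + 1)*(-1))*(-5))*w)*1)*t(6) = (((((3 + 1)*(-1))*(-5))*9)*1)*1000 = ((((4*(-1))*(-5))*9)*1)*1000 = ((-4*(-5)*9)*1)*1000 = ((20*9)*1)*1000 = (180*1)*1000 = 180*1000 = 180000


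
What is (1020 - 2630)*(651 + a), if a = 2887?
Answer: -5696180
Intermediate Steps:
(1020 - 2630)*(651 + a) = (1020 - 2630)*(651 + 2887) = -1610*3538 = -5696180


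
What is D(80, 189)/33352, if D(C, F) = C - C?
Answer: 0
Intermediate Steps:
D(C, F) = 0
D(80, 189)/33352 = 0/33352 = 0*(1/33352) = 0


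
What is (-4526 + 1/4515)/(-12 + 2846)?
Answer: -20434889/12795510 ≈ -1.5970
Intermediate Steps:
(-4526 + 1/4515)/(-12 + 2846) = (-4526 + 1/4515)/2834 = -20434889/4515*1/2834 = -20434889/12795510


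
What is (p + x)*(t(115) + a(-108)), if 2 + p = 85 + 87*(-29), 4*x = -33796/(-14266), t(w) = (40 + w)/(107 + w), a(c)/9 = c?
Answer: 357334125559/150812 ≈ 2.3694e+6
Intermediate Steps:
a(c) = 9*c
t(w) = (40 + w)/(107 + w)
x = 1207/2038 (x = (-33796/(-14266))/4 = (-33796*(-1/14266))/4 = (1/4)*(2414/1019) = 1207/2038 ≈ 0.59225)
p = -2440 (p = -2 + (85 + 87*(-29)) = -2 + (85 - 2523) = -2 - 2438 = -2440)
(p + x)*(t(115) + a(-108)) = (-2440 + 1207/2038)*((40 + 115)/(107 + 115) + 9*(-108)) = -4971513*(155/222 - 972)/2038 = -4971513/2038*(-215629/222) = 357334125559/150812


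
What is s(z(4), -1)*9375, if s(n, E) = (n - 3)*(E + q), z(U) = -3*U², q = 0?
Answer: 478125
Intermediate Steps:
s(n, E) = E*(-3 + n) (s(n, E) = (n - 3)*(E + 0) = (-3 + n)*E = E*(-3 + n))
s(z(4), -1)*9375 = -(-3 - 3*4²)*9375 = -(-3 - 3*16)*9375 = -(-3 - 48)*9375 = -1*(-51)*9375 = 51*9375 = 478125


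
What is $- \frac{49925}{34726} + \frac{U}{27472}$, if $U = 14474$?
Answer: $- \frac{217228869}{238498168} \approx -0.91082$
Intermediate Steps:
$- \frac{49925}{34726} + \frac{U}{27472} = - \frac{49925}{34726} + \frac{14474}{27472} = \left(-49925\right) \frac{1}{34726} + 14474 \cdot \frac{1}{27472} = - \frac{49925}{34726} + \frac{7237}{13736} = - \frac{217228869}{238498168}$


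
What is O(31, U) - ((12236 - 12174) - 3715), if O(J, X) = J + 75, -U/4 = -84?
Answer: 3759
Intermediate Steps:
U = 336 (U = -4*(-84) = 336)
O(J, X) = 75 + J
O(31, U) - ((12236 - 12174) - 3715) = (75 + 31) - ((12236 - 12174) - 3715) = 106 - (62 - 3715) = 106 - 1*(-3653) = 106 + 3653 = 3759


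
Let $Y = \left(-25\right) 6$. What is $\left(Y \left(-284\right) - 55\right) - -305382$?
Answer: $347927$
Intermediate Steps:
$Y = -150$
$\left(Y \left(-284\right) - 55\right) - -305382 = \left(\left(-150\right) \left(-284\right) - 55\right) - -305382 = \left(42600 - 55\right) + 305382 = 42545 + 305382 = 347927$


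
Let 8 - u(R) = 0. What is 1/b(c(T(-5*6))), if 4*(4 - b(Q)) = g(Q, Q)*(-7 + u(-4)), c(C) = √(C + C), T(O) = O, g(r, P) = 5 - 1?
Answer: ⅓ ≈ 0.33333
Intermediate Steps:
g(r, P) = 4
u(R) = 8 (u(R) = 8 - 1*0 = 8 + 0 = 8)
c(C) = √2*√C (c(C) = √(2*C) = √2*√C)
b(Q) = 3 (b(Q) = 4 - (-7 + 8) = 4 - 1 = 3)
1/b(c(T(-5*6))) = 1/3 = ⅓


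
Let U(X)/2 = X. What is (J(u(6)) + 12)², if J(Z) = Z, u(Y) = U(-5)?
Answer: 4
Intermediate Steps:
U(X) = 2*X
u(Y) = -10 (u(Y) = 2*(-5) = -10)
(J(u(6)) + 12)² = (-10 + 12)² = 2² = 4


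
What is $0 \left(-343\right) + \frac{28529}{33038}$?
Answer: $\frac{28529}{33038} \approx 0.86352$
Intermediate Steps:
$0 \left(-343\right) + \frac{28529}{33038} = 0 + 28529 \cdot \frac{1}{33038} = 0 + \frac{28529}{33038} = \frac{28529}{33038}$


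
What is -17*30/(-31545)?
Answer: 34/2103 ≈ 0.016167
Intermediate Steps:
-17*30/(-31545) = -510*(-1/31545) = 34/2103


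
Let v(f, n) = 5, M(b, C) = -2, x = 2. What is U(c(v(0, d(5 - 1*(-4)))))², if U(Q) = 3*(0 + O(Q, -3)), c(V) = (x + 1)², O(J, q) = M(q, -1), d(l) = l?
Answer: 36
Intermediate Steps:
O(J, q) = -2
c(V) = 9 (c(V) = (2 + 1)² = 3² = 9)
U(Q) = -6 (U(Q) = 3*(0 - 2) = 3*(-2) = -6)
U(c(v(0, d(5 - 1*(-4)))))² = (-6)² = 36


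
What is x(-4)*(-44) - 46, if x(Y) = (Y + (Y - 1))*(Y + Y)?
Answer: -3214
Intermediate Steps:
x(Y) = 2*Y*(-1 + 2*Y) (x(Y) = (Y + (-1 + Y))*(2*Y) = (-1 + 2*Y)*(2*Y) = 2*Y*(-1 + 2*Y))
x(-4)*(-44) - 46 = (2*(-4)*(-1 + 2*(-4)))*(-44) - 46 = (2*(-4)*(-1 - 8))*(-44) - 46 = (2*(-4)*(-9))*(-44) - 46 = 72*(-44) - 46 = -3168 - 46 = -3214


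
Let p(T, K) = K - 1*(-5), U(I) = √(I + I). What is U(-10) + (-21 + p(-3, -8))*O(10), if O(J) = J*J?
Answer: -2400 + 2*I*√5 ≈ -2400.0 + 4.4721*I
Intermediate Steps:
U(I) = √2*√I (U(I) = √(2*I) = √2*√I)
p(T, K) = 5 + K (p(T, K) = K + 5 = 5 + K)
O(J) = J²
U(-10) + (-21 + p(-3, -8))*O(10) = √2*√(-10) + (-21 + (5 - 8))*10² = √2*(I*√10) + (-21 - 3)*100 = 2*I*√5 - 24*100 = 2*I*√5 - 2400 = -2400 + 2*I*√5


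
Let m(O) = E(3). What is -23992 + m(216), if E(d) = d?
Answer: -23989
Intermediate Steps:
m(O) = 3
-23992 + m(216) = -23992 + 3 = -23989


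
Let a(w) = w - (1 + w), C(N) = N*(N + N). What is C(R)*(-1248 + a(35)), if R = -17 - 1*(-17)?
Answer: 0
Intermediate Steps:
R = 0 (R = -17 + 17 = 0)
C(N) = 2*N² (C(N) = N*(2*N) = 2*N²)
a(w) = -1 (a(w) = w + (-1 - w) = -1)
C(R)*(-1248 + a(35)) = (2*0²)*(-1248 - 1) = (2*0)*(-1249) = 0*(-1249) = 0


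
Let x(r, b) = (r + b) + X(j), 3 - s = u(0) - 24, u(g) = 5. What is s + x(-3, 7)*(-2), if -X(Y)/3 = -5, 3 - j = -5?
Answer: -16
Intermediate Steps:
j = 8 (j = 3 - 1*(-5) = 3 + 5 = 8)
X(Y) = 15 (X(Y) = -3*(-5) = 15)
s = 22 (s = 3 - (5 - 24) = 3 - 1*(-19) = 3 + 19 = 22)
x(r, b) = 15 + b + r (x(r, b) = (r + b) + 15 = (b + r) + 15 = 15 + b + r)
s + x(-3, 7)*(-2) = 22 + (15 + 7 - 3)*(-2) = 22 + 19*(-2) = 22 - 38 = -16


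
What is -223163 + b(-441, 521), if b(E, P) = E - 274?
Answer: -223878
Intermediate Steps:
b(E, P) = -274 + E
-223163 + b(-441, 521) = -223163 + (-274 - 441) = -223163 - 715 = -223878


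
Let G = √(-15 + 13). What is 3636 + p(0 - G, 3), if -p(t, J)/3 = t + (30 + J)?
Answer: 3537 + 3*I*√2 ≈ 3537.0 + 4.2426*I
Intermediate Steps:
G = I*√2 (G = √(-2) = I*√2 ≈ 1.4142*I)
p(t, J) = -90 - 3*J - 3*t (p(t, J) = -3*(t + (30 + J)) = -3*(30 + J + t) = -90 - 3*J - 3*t)
3636 + p(0 - G, 3) = 3636 + (-90 - 3*3 - 3*(0 - I*√2)) = 3636 + (-90 - 9 - 3*(0 - I*√2)) = 3636 + (-90 - 9 - (-3)*I*√2) = 3636 + (-90 - 9 + 3*I*√2) = 3636 + (-99 + 3*I*√2) = 3537 + 3*I*√2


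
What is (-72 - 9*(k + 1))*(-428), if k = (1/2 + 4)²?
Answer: 112671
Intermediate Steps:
k = 81/4 (k = (½ + 4)² = (9/2)² = 81/4 ≈ 20.250)
(-72 - 9*(k + 1))*(-428) = (-72 - 9*(81/4 + 1))*(-428) = (-72 - 9*85/4)*(-428) = (-72 - 765/4)*(-428) = -1053/4*(-428) = 112671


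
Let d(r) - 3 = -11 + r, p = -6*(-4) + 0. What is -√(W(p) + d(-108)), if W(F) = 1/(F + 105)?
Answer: -I*√1930227/129 ≈ -10.77*I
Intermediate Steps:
p = 24 (p = 24 + 0 = 24)
W(F) = 1/(105 + F)
d(r) = -8 + r (d(r) = 3 + (-11 + r) = -8 + r)
-√(W(p) + d(-108)) = -√(1/(105 + 24) + (-8 - 108)) = -√(1/129 - 116) = -√(-14963/129) = -I*√1930227/129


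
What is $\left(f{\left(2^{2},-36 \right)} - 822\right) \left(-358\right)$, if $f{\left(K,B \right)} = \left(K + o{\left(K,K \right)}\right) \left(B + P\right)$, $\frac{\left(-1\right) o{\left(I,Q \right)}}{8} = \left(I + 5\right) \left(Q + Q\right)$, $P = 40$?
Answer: $1113380$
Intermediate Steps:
$o{\left(I,Q \right)} = - 16 Q \left(5 + I\right)$ ($o{\left(I,Q \right)} = - 8 \left(I + 5\right) \left(Q + Q\right) = - 8 \left(5 + I\right) 2 Q = - 8 \cdot 2 Q \left(5 + I\right) = - 16 Q \left(5 + I\right)$)
$f{\left(K,B \right)} = \left(40 + B\right) \left(K - 16 K \left(5 + K\right)\right)$ ($f{\left(K,B \right)} = \left(K - 16 K \left(5 + K\right)\right) \left(B + 40\right) = \left(K - 16 K \left(5 + K\right)\right) \left(40 + B\right) = \left(40 + B\right) \left(K - 16 K \left(5 + K\right)\right)$)
$\left(f{\left(2^{2},-36 \right)} - 822\right) \left(-358\right) = \left(2^{2} \left(-3160 - 36 - 640 \cdot 2^{2} - - 576 \left(5 + 2^{2}\right)\right) - 822\right) \left(-358\right) = \left(4 \left(-3160 - 36 - 2560 - - 576 \left(5 + 4\right)\right) - 822\right) \left(-358\right) = \left(4 \left(-3160 - 36 - 2560 - \left(-576\right) 9\right) - 822\right) \left(-358\right) = \left(4 \left(-3160 - 36 - 2560 + 5184\right) - 822\right) \left(-358\right) = \left(4 \left(-572\right) - 822\right) \left(-358\right) = \left(-2288 - 822\right) \left(-358\right) = \left(-3110\right) \left(-358\right) = 1113380$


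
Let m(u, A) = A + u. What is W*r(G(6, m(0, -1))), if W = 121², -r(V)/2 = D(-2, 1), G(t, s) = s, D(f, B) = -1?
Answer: 29282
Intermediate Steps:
r(V) = 2 (r(V) = -2*(-1) = 2)
W = 14641
W*r(G(6, m(0, -1))) = 14641*2 = 29282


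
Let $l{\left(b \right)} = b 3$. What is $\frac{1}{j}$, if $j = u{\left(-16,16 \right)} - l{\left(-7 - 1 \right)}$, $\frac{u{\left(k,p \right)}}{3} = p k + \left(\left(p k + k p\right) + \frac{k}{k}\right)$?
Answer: $- \frac{1}{2277} \approx -0.00043917$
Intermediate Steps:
$u{\left(k,p \right)} = 3 + 9 k p$ ($u{\left(k,p \right)} = 3 \left(p k + \left(\left(p k + k p\right) + \frac{k}{k}\right)\right) = 3 \left(k p + \left(\left(k p + k p\right) + 1\right)\right) = 3 \left(k p + \left(2 k p + 1\right)\right) = 3 \left(k p + \left(1 + 2 k p\right)\right) = 3 \left(1 + 3 k p\right) = 3 + 9 k p$)
$l{\left(b \right)} = 3 b$
$j = -2277$ ($j = \left(3 + 9 \left(-16\right) 16\right) - 3 \left(-7 - 1\right) = \left(3 - 2304\right) - 3 \left(-7 - 1\right) = -2301 - 3 \left(-8\right) = -2301 - -24 = -2301 + 24 = -2277$)
$\frac{1}{j} = \frac{1}{-2277} = - \frac{1}{2277}$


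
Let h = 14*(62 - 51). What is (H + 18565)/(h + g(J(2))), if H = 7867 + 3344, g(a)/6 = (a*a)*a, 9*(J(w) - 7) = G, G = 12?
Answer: 66996/8159 ≈ 8.2113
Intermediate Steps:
J(w) = 25/3 (J(w) = 7 + (⅑)*12 = 7 + 4/3 = 25/3)
g(a) = 6*a³ (g(a) = 6*((a*a)*a) = 6*(a²*a) = 6*a³)
H = 11211
h = 154 (h = 14*11 = 154)
(H + 18565)/(h + g(J(2))) = (11211 + 18565)/(154 + 6*(25/3)³) = 29776/(154 + 6*(15625/27)) = 29776/(154 + 31250/9) = 29776/(32636/9) = 29776*(9/32636) = 66996/8159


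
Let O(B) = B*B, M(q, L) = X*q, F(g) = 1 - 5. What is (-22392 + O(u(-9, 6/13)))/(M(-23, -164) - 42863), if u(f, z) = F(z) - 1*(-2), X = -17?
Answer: 5597/10618 ≈ 0.52712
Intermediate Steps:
F(g) = -4
M(q, L) = -17*q
u(f, z) = -2 (u(f, z) = -4 - 1*(-2) = -4 + 2 = -2)
O(B) = B²
(-22392 + O(u(-9, 6/13)))/(M(-23, -164) - 42863) = (-22392 + (-2)²)/(-17*(-23) - 42863) = (-22392 + 4)/(391 - 42863) = -22388/(-42472) = -22388*(-1/42472) = 5597/10618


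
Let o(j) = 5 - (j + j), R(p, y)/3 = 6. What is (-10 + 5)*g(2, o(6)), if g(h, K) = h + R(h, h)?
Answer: -100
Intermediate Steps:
R(p, y) = 18 (R(p, y) = 3*6 = 18)
o(j) = 5 - 2*j
g(h, K) = 18 + h (g(h, K) = h + 18 = 18 + h)
(-10 + 5)*g(2, o(6)) = (-10 + 5)*(18 + 2) = -5*20 = -100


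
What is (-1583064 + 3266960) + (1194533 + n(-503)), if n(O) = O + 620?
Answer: 2878546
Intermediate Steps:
n(O) = 620 + O
(-1583064 + 3266960) + (1194533 + n(-503)) = (-1583064 + 3266960) + (1194533 + (620 - 503)) = 1683896 + (1194533 + 117) = 1683896 + 1194650 = 2878546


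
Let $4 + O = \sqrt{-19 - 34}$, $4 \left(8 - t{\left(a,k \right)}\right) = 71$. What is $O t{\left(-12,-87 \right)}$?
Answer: $39 - \frac{39 i \sqrt{53}}{4} \approx 39.0 - 70.981 i$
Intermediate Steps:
$t{\left(a,k \right)} = - \frac{39}{4}$ ($t{\left(a,k \right)} = 8 - \frac{71}{4} = - \frac{39}{4}$)
$O = -4 + i \sqrt{53}$ ($O = -4 + \sqrt{-19 - 34} = -4 + \sqrt{-53} = -4 + i \sqrt{53} \approx -4.0 + 7.2801 i$)
$O t{\left(-12,-87 \right)} = \left(-4 + i \sqrt{53}\right) \left(- \frac{39}{4}\right) = 39 - \frac{39 i \sqrt{53}}{4}$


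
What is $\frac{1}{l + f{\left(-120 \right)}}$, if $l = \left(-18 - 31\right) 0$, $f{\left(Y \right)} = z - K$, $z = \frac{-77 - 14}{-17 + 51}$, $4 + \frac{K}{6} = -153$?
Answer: $\frac{34}{31937} \approx 0.0010646$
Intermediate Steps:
$K = -942$ ($K = -24 + 6 \left(-153\right) = -24 - 918 = -942$)
$z = - \frac{91}{34} \approx -2.6765$
$f{\left(Y \right)} = \frac{31937}{34}$ ($f{\left(Y \right)} = - \frac{91}{34} - -942 = - \frac{91}{34} + 942 = \frac{31937}{34}$)
$l = 0$ ($l = \left(-49\right) 0 = 0$)
$\frac{1}{l + f{\left(-120 \right)}} = \frac{1}{0 + \frac{31937}{34}} = \frac{1}{\frac{31937}{34}} = \frac{34}{31937}$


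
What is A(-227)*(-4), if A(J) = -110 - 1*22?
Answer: 528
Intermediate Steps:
A(J) = -132 (A(J) = -110 - 22 = -132)
A(-227)*(-4) = -132*(-4) = 528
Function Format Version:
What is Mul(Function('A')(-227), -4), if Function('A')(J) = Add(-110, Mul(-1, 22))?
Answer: 528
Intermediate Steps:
Function('A')(J) = -132 (Function('A')(J) = Add(-110, -22) = -132)
Mul(Function('A')(-227), -4) = Mul(-132, -4) = 528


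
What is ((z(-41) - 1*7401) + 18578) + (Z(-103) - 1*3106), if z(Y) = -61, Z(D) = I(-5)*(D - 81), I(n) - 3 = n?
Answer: 8378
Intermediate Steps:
I(n) = 3 + n
Z(D) = 162 - 2*D (Z(D) = (3 - 5)*(D - 81) = -2*(-81 + D) = 162 - 2*D)
((z(-41) - 1*7401) + 18578) + (Z(-103) - 1*3106) = ((-61 - 1*7401) + 18578) + ((162 - 2*(-103)) - 1*3106) = ((-61 - 7401) + 18578) + ((162 + 206) - 3106) = (-7462 + 18578) + (368 - 3106) = 11116 - 2738 = 8378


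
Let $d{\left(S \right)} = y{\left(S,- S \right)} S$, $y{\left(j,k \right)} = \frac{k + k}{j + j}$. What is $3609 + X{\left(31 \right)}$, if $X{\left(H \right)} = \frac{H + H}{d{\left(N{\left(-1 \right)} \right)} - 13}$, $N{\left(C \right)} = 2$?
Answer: $\frac{54073}{15} \approx 3604.9$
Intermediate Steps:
$y{\left(j,k \right)} = \frac{k}{j}$ ($y{\left(j,k \right)} = \frac{2 k}{2 j} = 2 k \frac{1}{2 j} = \frac{k}{j}$)
$d{\left(S \right)} = - S$ ($d{\left(S \right)} = \frac{\left(-1\right) S}{S} S = - S$)
$X{\left(H \right)} = - \frac{2 H}{15}$ ($X{\left(H \right)} = \frac{H + H}{\left(-1\right) 2 - 13} = \frac{2 H}{-2 - 13} = \frac{2 H}{-15} = 2 H \left(- \frac{1}{15}\right) = - \frac{2 H}{15}$)
$3609 + X{\left(31 \right)} = 3609 - \frac{62}{15} = \frac{54073}{15}$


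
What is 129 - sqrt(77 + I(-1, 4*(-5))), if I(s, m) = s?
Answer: 129 - 2*sqrt(19) ≈ 120.28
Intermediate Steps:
129 - sqrt(77 + I(-1, 4*(-5))) = 129 - sqrt(77 - 1) = 129 - sqrt(76) = 129 - 2*sqrt(19)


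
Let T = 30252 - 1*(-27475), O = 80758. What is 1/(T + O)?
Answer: 1/138485 ≈ 7.2210e-6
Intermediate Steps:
T = 57727 (T = 30252 + 27475 = 57727)
1/(T + O) = 1/(57727 + 80758) = 1/138485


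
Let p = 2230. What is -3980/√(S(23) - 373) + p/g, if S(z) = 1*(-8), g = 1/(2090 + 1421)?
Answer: 7829530 + 3980*I*√381/381 ≈ 7.8295e+6 + 203.9*I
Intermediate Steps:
g = 1/3511 ≈ 0.00028482
S(z) = -8
-3980/√(S(23) - 373) + p/g = -3980/√(-8 - 373) + 2230/(1/3511) = -3980*(-I*√381/381) + 2230*3511 = -3980*(-I*√381/381) + 7829530 = -(-3980)*I*√381/381 + 7829530 = 3980*I*√381/381 + 7829530 = 7829530 + 3980*I*√381/381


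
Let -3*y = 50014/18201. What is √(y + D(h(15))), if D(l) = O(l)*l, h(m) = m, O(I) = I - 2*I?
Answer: I*√74840625163/18201 ≈ 15.031*I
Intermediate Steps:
O(I) = -I
D(l) = -l² (D(l) = (-l)*l = -l²)
y = -50014/54603 (y = -50014/(3*18201) = -⅓*50014/18201 = -50014/54603 ≈ -0.91596)
√(y + D(h(15))) = √(-50014/54603 - 1*15²) = √(-50014/54603 - 1*225) = √(-50014/54603 - 225) = √(-12335689/54603) = I*√74840625163/18201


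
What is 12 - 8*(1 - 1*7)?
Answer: 60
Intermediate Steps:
12 - 8*(1 - 1*7) = 12 - 8*(1 - 7) = 12 - 8*(-6) = 12 + 48 = 60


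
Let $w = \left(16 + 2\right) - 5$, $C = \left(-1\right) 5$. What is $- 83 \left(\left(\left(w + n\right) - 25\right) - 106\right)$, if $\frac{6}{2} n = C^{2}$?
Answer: $\frac{27307}{3} \approx 9102.3$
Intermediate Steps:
$C = -5$
$n = \frac{25}{3}$ ($n = \frac{\left(-5\right)^{2}}{3} = \frac{1}{3} \cdot 25 = \frac{25}{3} \approx 8.3333$)
$w = 13$ ($w = 18 - 5 = 13$)
$- 83 \left(\left(\left(w + n\right) - 25\right) - 106\right) = - 83 \left(\left(\left(13 + \frac{25}{3}\right) - 25\right) - 106\right) = - 83 \left(\left(\frac{64}{3} - 25\right) - 106\right) = - 83 \left(- \frac{11}{3} - 106\right) = \left(-83\right) \left(- \frac{329}{3}\right) = \frac{27307}{3}$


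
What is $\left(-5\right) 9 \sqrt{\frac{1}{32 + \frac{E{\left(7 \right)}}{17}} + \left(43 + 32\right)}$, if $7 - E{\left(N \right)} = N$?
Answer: $- \frac{2205 \sqrt{2}}{8} \approx -389.79$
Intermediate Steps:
$E{\left(N \right)} = 7 - N$
$\left(-5\right) 9 \sqrt{\frac{1}{32 + \frac{E{\left(7 \right)}}{17}} + \left(43 + 32\right)} = \left(-5\right) 9 \sqrt{\frac{1}{32 + \frac{7 - 7}{17}} + \left(43 + 32\right)} = - 45 \sqrt{\frac{1}{32 + \left(7 - 7\right) \frac{1}{17}} + 75} = - 45 \sqrt{\frac{1}{32 + 0 \cdot \frac{1}{17}} + 75} = - 45 \sqrt{\frac{1}{32 + 0} + 75} = - 45 \sqrt{\frac{1}{32} + 75} = - 45 \sqrt{\frac{2401}{32}} = - 45 \frac{49 \sqrt{2}}{8} = - \frac{2205 \sqrt{2}}{8}$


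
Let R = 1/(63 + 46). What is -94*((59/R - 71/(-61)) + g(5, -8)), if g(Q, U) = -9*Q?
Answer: -36623998/61 ≈ -6.0039e+5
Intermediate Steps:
R = 1/109 ≈ 0.0091743
-94*((59/R - 71/(-61)) + g(5, -8)) = -94*((59/(1/109) - 71/(-61)) - 9*5) = -94*((59*109 - 71*(-1/61)) - 45) = -94*((6431 + 71/61) - 45) = -94*(392362/61 - 45) = -94*389617/61 = -36623998/61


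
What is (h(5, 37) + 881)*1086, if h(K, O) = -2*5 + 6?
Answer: 952422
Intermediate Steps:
h(K, O) = -4 (h(K, O) = -10 + 6 = -4)
(h(5, 37) + 881)*1086 = (-4 + 881)*1086 = 877*1086 = 952422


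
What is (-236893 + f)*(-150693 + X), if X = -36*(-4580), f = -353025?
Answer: -8369166666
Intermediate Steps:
X = 164880
(-236893 + f)*(-150693 + X) = (-236893 - 353025)*(-150693 + 164880) = -589918*14187 = -8369166666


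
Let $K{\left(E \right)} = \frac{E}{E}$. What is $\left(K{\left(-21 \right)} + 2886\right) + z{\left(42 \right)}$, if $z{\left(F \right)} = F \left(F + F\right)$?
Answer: $6415$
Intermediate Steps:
$z{\left(F \right)} = 2 F^{2}$ ($z{\left(F \right)} = F 2 F = 2 F^{2}$)
$K{\left(E \right)} = 1$
$\left(K{\left(-21 \right)} + 2886\right) + z{\left(42 \right)} = \left(1 + 2886\right) + 2 \cdot 42^{2} = 2887 + 2 \cdot 1764 = 2887 + 3528 = 6415$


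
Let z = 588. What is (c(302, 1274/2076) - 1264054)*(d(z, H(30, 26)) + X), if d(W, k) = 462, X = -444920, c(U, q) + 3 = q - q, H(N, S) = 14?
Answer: 561820246106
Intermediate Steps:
c(U, q) = -3 (c(U, q) = -3 + (q - q) = -3 + 0 = -3)
(c(302, 1274/2076) - 1264054)*(d(z, H(30, 26)) + X) = (-3 - 1264054)*(462 - 444920) = -1264057*(-444458) = 561820246106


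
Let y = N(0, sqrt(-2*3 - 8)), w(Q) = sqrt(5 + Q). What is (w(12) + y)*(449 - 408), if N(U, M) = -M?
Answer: 41*sqrt(17) - 41*I*sqrt(14) ≈ 169.05 - 153.41*I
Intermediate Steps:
y = -I*sqrt(14) (y = -sqrt(-2*3 - 8) = -sqrt(-6 - 8) = -sqrt(-14) = -I*sqrt(14) ≈ -3.7417*I)
(w(12) + y)*(449 - 408) = (sqrt(5 + 12) - I*sqrt(14))*(449 - 408) = (sqrt(17) - I*sqrt(14))*41 = 41*sqrt(17) - 41*I*sqrt(14)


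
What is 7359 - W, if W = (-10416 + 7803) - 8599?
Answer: 18571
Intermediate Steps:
W = -11212 (W = -2613 - 8599 = -11212)
7359 - W = 7359 - 1*(-11212) = 7359 + 11212 = 18571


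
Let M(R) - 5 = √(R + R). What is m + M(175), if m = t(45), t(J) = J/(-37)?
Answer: 140/37 + 5*√14 ≈ 22.492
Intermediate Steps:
M(R) = 5 + √2*√R (M(R) = 5 + √(R + R) = 5 + √(2*R) = 5 + √2*√R)
t(J) = -J/37 (t(J) = J*(-1/37) = -J/37)
m = -45/37 (m = -1/37*45 = -45/37 ≈ -1.2162)
m + M(175) = -45/37 + (5 + √2*√175) = -45/37 + (5 + √2*(5*√7)) = -45/37 + (5 + 5*√14) = 140/37 + 5*√14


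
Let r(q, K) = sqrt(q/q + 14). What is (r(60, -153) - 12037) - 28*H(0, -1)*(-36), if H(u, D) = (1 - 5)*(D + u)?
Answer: -8005 + sqrt(15) ≈ -8001.1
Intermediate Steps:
H(u, D) = -4*D - 4*u (H(u, D) = -4*(D + u) = -4*D - 4*u)
r(q, K) = sqrt(15) (r(q, K) = sqrt(1 + 14) = sqrt(15))
(r(60, -153) - 12037) - 28*H(0, -1)*(-36) = (sqrt(15) - 12037) - 28*(-4*(-1) - 4*0)*(-36) = (-12037 + sqrt(15)) - 28*(4 + 0)*(-36) = (-12037 + sqrt(15)) - 28*4*(-36) = (-12037 + sqrt(15)) - 112*(-36) = (-12037 + sqrt(15)) + 4032 = -8005 + sqrt(15)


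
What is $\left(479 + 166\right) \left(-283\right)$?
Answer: $-182535$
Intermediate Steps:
$\left(479 + 166\right) \left(-283\right) = 645 \left(-283\right) = -182535$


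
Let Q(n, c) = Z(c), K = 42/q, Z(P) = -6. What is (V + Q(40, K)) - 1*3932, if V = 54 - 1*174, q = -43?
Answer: -4058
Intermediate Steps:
V = -120 (V = 54 - 174 = -120)
K = -42/43 (K = 42/(-43) = 42*(-1/43) = -42/43 ≈ -0.97674)
Q(n, c) = -6
(V + Q(40, K)) - 1*3932 = (-120 - 6) - 1*3932 = -126 - 3932 = -4058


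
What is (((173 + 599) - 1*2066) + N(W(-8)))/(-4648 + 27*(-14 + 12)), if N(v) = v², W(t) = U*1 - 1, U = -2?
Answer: 1285/4702 ≈ 0.27329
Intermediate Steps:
W(t) = -3 (W(t) = -2*1 - 1 = -2 - 1 = -3)
(((173 + 599) - 1*2066) + N(W(-8)))/(-4648 + 27*(-14 + 12)) = (((173 + 599) - 1*2066) + (-3)²)/(-4648 + 27*(-14 + 12)) = ((772 - 2066) + 9)/(-4648 + 27*(-2)) = (-1294 + 9)/(-4648 - 54) = -1285/(-4702) = -1285*(-1/4702) = 1285/4702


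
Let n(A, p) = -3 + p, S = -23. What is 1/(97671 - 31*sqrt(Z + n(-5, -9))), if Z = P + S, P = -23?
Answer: 97671/9539679979 + 31*I*sqrt(58)/9539679979 ≈ 1.0238e-5 + 2.4748e-8*I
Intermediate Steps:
Z = -46 (Z = -23 - 23 = -46)
1/(97671 - 31*sqrt(Z + n(-5, -9))) = 1/(97671 - 31*sqrt(-46 + (-3 - 9))) = 1/(97671 - 31*sqrt(-46 - 12)) = 1/(97671 - 31*I*sqrt(58))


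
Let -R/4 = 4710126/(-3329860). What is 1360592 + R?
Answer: 1132649929406/832465 ≈ 1.3606e+6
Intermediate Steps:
R = 4710126/832465 (R = -18840504/(-3329860) = -18840504*(-1)/3329860 = -4*(-2355063/1664930) = 4710126/832465 ≈ 5.6581)
1360592 + R = 1360592 + 4710126/832465 = 1132649929406/832465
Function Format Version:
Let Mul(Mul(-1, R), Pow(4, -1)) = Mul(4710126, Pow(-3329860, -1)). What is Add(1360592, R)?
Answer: Rational(1132649929406, 832465) ≈ 1.3606e+6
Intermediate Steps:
R = Rational(4710126, 832465) (R = Mul(-4, Mul(4710126, Pow(-3329860, -1))) = Mul(-4, Mul(4710126, Rational(-1, 3329860))) = Mul(-4, Rational(-2355063, 1664930)) = Rational(4710126, 832465) ≈ 5.6581)
Add(1360592, R) = Add(1360592, Rational(4710126, 832465)) = Rational(1132649929406, 832465)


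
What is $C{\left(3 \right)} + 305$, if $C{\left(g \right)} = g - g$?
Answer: $305$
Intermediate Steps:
$C{\left(g \right)} = 0$
$C{\left(3 \right)} + 305 = 0 + 305 = 305$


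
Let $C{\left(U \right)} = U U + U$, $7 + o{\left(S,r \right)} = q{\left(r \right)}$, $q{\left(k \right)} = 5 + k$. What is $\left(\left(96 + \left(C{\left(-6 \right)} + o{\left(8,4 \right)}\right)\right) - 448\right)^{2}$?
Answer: $102400$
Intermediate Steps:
$o{\left(S,r \right)} = -2 + r$ ($o{\left(S,r \right)} = -7 + \left(5 + r\right) = -2 + r$)
$C{\left(U \right)} = U + U^{2}$ ($C{\left(U \right)} = U^{2} + U = U + U^{2}$)
$\left(\left(96 + \left(C{\left(-6 \right)} + o{\left(8,4 \right)}\right)\right) - 448\right)^{2} = \left(\left(96 + \left(- 6 \left(1 - 6\right) + \left(-2 + 4\right)\right)\right) - 448\right)^{2} = \left(\left(96 + \left(\left(-6\right) \left(-5\right) + 2\right)\right) - 448\right)^{2} = \left(\left(96 + \left(30 + 2\right)\right) - 448\right)^{2} = \left(\left(96 + 32\right) - 448\right)^{2} = \left(128 - 448\right)^{2} = \left(-320\right)^{2} = 102400$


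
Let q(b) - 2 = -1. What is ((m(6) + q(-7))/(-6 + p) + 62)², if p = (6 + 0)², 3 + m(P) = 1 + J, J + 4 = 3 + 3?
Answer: 3463321/900 ≈ 3848.1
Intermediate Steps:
J = 2 (J = -4 + (3 + 3) = -4 + 6 = 2)
q(b) = 1 (q(b) = 2 - 1 = 1)
m(P) = 0 (m(P) = -3 + (1 + 2) = -3 + 3 = 0)
p = 36 (p = 6² = 36)
((m(6) + q(-7))/(-6 + p) + 62)² = ((0 + 1)/(-6 + 36) + 62)² = (1/30 + 62)² = (1861/30)² = 3463321/900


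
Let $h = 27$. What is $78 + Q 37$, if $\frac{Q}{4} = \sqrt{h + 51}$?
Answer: $78 + 148 \sqrt{78} \approx 1385.1$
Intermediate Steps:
$Q = 4 \sqrt{78}$ ($Q = 4 \sqrt{27 + 51} = 4 \sqrt{78} \approx 35.327$)
$78 + Q 37 = 78 + 4 \sqrt{78} \cdot 37 = 78 + 148 \sqrt{78}$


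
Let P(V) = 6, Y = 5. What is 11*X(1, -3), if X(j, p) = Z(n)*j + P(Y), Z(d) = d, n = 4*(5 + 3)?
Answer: 418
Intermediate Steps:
n = 32 (n = 4*8 = 32)
X(j, p) = 6 + 32*j (X(j, p) = 32*j + 6 = 6 + 32*j)
11*X(1, -3) = 11*(6 + 32*1) = 11*(6 + 32) = 11*38 = 418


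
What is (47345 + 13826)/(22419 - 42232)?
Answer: -61171/19813 ≈ -3.0874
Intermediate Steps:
(47345 + 13826)/(22419 - 42232) = 61171/(-19813) = 61171*(-1/19813) = -61171/19813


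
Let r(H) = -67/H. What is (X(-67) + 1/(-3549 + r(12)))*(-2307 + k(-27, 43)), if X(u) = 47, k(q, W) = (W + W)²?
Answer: 10202289797/42655 ≈ 2.3918e+5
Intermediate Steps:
k(q, W) = 4*W² (k(q, W) = (2*W)² = 4*W²)
(X(-67) + 1/(-3549 + r(12)))*(-2307 + k(-27, 43)) = (47 + 1/(-3549 - 67/12))*(-2307 + 4*43²) = (47 + 1/(-3549 - 67*1/12))*(-2307 + 4*1849) = (47 + 1/(-3549 - 67/12))*(-2307 + 7396) = (47 + 1/(-42655/12))*5089 = (47 - 12/42655)*5089 = (2004773/42655)*5089 = 10202289797/42655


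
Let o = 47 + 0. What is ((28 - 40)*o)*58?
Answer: -32712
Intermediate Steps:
o = 47
((28 - 40)*o)*58 = ((28 - 40)*47)*58 = -12*47*58 = -564*58 = -32712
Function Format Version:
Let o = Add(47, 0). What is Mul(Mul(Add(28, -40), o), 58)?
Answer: -32712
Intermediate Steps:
o = 47
Mul(Mul(Add(28, -40), o), 58) = Mul(Mul(Add(28, -40), 47), 58) = Mul(Mul(-12, 47), 58) = Mul(-564, 58) = -32712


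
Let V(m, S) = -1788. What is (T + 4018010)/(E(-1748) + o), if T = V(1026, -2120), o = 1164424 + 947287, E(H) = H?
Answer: 4016222/2109963 ≈ 1.9035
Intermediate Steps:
o = 2111711
T = -1788
(T + 4018010)/(E(-1748) + o) = (-1788 + 4018010)/(-1748 + 2111711) = 4016222/2109963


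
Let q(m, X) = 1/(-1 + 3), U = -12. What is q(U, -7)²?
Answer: ¼ ≈ 0.25000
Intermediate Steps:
q(m, X) = ½ (q(m, X) = 1/2 = ½)
q(U, -7)² = (½)² = ¼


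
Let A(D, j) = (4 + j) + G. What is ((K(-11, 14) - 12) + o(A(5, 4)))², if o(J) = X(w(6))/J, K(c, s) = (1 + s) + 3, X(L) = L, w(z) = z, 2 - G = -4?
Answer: 2025/49 ≈ 41.327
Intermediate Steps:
G = 6 (G = 2 - 1*(-4) = 2 + 4 = 6)
A(D, j) = 10 + j (A(D, j) = (4 + j) + 6 = 10 + j)
K(c, s) = 4 + s
o(J) = 6/J
((K(-11, 14) - 12) + o(A(5, 4)))² = (((4 + 14) - 12) + 6/(10 + 4))² = ((18 - 12) + 6/14)² = (6 + 6*(1/14))² = (6 + 3/7)² = (45/7)² = 2025/49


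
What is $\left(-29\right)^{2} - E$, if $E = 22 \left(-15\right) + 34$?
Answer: $1137$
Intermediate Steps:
$E = -296$ ($E = -330 + 34 = -296$)
$\left(-29\right)^{2} - E = \left(-29\right)^{2} - -296 = 841 + 296 = 1137$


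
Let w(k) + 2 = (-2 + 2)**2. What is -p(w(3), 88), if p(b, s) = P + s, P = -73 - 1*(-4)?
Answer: -19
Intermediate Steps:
w(k) = -2 (w(k) = -2 + (-2 + 2)**2 = -2 + 0**2 = -2 + 0 = -2)
P = -69 (P = -73 + 4 = -69)
p(b, s) = -69 + s
-p(w(3), 88) = -(-69 + 88) = -1*19 = -19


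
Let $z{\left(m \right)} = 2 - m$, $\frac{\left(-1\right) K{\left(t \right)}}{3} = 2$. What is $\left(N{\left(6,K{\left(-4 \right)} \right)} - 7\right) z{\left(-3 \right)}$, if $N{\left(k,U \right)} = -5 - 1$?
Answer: $-65$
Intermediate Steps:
$K{\left(t \right)} = -6$ ($K{\left(t \right)} = \left(-3\right) 2 = -6$)
$N{\left(k,U \right)} = -6$ ($N{\left(k,U \right)} = -5 - 1 = -6$)
$\left(N{\left(6,K{\left(-4 \right)} \right)} - 7\right) z{\left(-3 \right)} = \left(-6 - 7\right) \left(2 - -3\right) = - 13 \left(2 + 3\right) = \left(-13\right) 5 = -65$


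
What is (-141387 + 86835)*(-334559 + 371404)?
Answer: -2009968440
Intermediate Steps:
(-141387 + 86835)*(-334559 + 371404) = -54552*36845 = -2009968440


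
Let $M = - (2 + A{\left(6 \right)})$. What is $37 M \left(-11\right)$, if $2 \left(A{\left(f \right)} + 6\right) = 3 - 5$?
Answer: $-2035$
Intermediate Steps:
$A{\left(f \right)} = -7$ ($A{\left(f \right)} = -6 + \frac{3 - 5}{2} = -6 + \frac{1}{2} \left(-2\right) = -6 - 1 = -7$)
$M = 5$ ($M = - (2 - 7) = \left(-1\right) \left(-5\right) = 5$)
$37 M \left(-11\right) = 37 \cdot 5 \left(-11\right) = 185 \left(-11\right) = -2035$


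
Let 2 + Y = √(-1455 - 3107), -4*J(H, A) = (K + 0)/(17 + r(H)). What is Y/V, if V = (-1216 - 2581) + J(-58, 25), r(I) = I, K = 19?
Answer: 328/622689 - 164*I*√4562/622689 ≈ 0.00052675 - 0.017789*I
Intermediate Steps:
J(H, A) = -19/(4*(17 + H)) (J(H, A) = -(19 + 0)/(4*(17 + H)) = -19/(4*(17 + H)))
Y = -2 + I*√4562 (Y = -2 + √(-1455 - 3107) = -2 + √(-4562) = -2 + I*√4562 ≈ -2.0 + 67.543*I)
V = -622689/164 (V = (-1216 - 2581) - 19/(68 + 4*(-58)) = -3797 - 19/(68 - 232) = -3797 - 19/(-164) = -3797 - 19*(-1/164) = -3797 + 19/164 = -622689/164 ≈ -3796.9)
Y/V = (-2 + I*√4562)/(-622689/164) = (-2 + I*√4562)*(-164/622689) = 328/622689 - 164*I*√4562/622689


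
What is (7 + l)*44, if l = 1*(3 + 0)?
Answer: 440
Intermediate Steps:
l = 3 (l = 1*3 = 3)
(7 + l)*44 = (7 + 3)*44 = 10*44 = 440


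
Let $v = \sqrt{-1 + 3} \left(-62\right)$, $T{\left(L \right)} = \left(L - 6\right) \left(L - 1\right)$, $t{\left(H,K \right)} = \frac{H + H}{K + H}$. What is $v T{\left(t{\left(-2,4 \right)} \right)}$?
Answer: $- 1488 \sqrt{2} \approx -2104.4$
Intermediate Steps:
$t{\left(H,K \right)} = \frac{2 H}{H + K}$
$T{\left(L \right)} = \left(-1 + L\right) \left(-6 + L\right)$ ($T{\left(L \right)} = \left(-6 + L\right) \left(-1 + L\right) = \left(-1 + L\right) \left(-6 + L\right)$)
$v = - 62 \sqrt{2}$ ($v = \sqrt{2} \left(-62\right) = - 62 \sqrt{2} \approx -87.681$)
$v T{\left(t{\left(-2,4 \right)} \right)} = - 62 \sqrt{2} \left(6 + \left(2 \left(-2\right) \frac{1}{-2 + 4}\right)^{2} - 7 \cdot 2 \left(-2\right) \frac{1}{-2 + 4}\right) = - 62 \sqrt{2} \left(6 + \left(2 \left(-2\right) \frac{1}{2}\right)^{2} - 7 \cdot 2 \left(-2\right) \frac{1}{2}\right) = - 62 \sqrt{2} \left(6 + \left(-2\right)^{2} - -14\right) = - 62 \sqrt{2} \left(6 + 4 + 14\right) = - 62 \sqrt{2} \cdot 24 = - 1488 \sqrt{2}$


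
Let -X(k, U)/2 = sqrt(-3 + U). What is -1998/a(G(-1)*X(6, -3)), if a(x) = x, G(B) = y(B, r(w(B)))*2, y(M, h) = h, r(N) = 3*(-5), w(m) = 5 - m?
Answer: 111*I*sqrt(6)/20 ≈ 13.595*I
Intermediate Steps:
X(k, U) = -2*sqrt(-3 + U)
r(N) = -15
G(B) = -30 (G(B) = -15*2 = -30)
-1998/a(G(-1)*X(6, -3)) = -1998*1/(60*sqrt(-3 - 3)) = -1998*(-I*sqrt(6)/360) = -(-111)*I*sqrt(6)/20 = 111*I*sqrt(6)/20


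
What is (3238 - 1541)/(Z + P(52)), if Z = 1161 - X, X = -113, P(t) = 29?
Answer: 1697/1303 ≈ 1.3024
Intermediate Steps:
Z = 1274 (Z = 1161 - 1*(-113) = 1161 + 113 = 1274)
(3238 - 1541)/(Z + P(52)) = (3238 - 1541)/(1274 + 29) = 1697/1303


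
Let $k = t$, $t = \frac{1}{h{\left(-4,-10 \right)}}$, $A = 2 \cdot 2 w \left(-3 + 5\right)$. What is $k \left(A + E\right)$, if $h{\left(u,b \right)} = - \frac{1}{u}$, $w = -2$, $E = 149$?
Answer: $532$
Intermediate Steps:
$A = -16$ ($A = 2 \cdot 2 \left(- 2 \left(-3 + 5\right)\right) = 4 \left(\left(-2\right) 2\right) = 4 \left(-4\right) = -16$)
$t = 4$ ($t = \frac{1}{\left(-1\right) \frac{1}{-4}} = \frac{1}{\left(-1\right) \left(- \frac{1}{4}\right)} = \frac{1}{\frac{1}{4}} = 4$)
$k = 4$
$k \left(A + E\right) = 4 \left(-16 + 149\right) = 4 \cdot 133 = 532$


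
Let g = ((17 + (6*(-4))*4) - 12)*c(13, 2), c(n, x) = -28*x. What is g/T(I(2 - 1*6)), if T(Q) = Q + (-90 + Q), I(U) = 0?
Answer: -2548/45 ≈ -56.622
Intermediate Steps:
T(Q) = -90 + 2*Q
g = 5096 (g = ((17 + (6*(-4))*4) - 12)*(-28*2) = ((17 - 24*4) - 12)*(-56) = ((17 - 96) - 12)*(-56) = (-79 - 12)*(-56) = -91*(-56) = 5096)
g/T(I(2 - 1*6)) = 5096/(-90 + 2*0) = 5096/(-90 + 0) = 5096/(-90) = 5096*(-1/90) = -2548/45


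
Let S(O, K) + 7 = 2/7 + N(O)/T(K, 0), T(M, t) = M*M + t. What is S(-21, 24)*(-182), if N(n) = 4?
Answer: 87893/72 ≈ 1220.7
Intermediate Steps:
T(M, t) = t + M² (T(M, t) = M² + t = t + M²)
S(O, K) = -47/7 + 4/K² (S(O, K) = -7 + (2/7 + 4/(0 + K²)) = -7 + (2*(⅐) + 4/(K²)) = -7 + (2/7 + 4/K²) = -47/7 + 4/K²)
S(-21, 24)*(-182) = (-47/7 + 4/24²)*(-182) = (-47/7 + 4*(1/576))*(-182) = (-47/7 + 1/144)*(-182) = -6761/1008*(-182) = 87893/72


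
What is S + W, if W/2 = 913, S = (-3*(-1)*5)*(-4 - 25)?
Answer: 1391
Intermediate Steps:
S = -435 (S = (3*5)*(-29) = 15*(-29) = -435)
W = 1826 (W = 2*913 = 1826)
S + W = -435 + 1826 = 1391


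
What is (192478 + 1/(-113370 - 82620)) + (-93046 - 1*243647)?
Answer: -28264697851/195990 ≈ -1.4422e+5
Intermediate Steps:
(192478 + 1/(-113370 - 82620)) + (-93046 - 1*243647) = (192478 + 1/(-195990)) + (-93046 - 243647) = (192478 - 1/195990) - 336693 = 37723763219/195990 - 336693 = -28264697851/195990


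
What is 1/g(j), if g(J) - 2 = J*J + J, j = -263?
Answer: 1/68908 ≈ 1.4512e-5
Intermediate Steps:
g(J) = 2 + J + J² (g(J) = 2 + (J*J + J) = 2 + (J² + J) = 2 + (J + J²) = 2 + J + J²)
1/g(j) = 1/(2 - 263 + (-263)²) = 1/(2 - 263 + 69169) = 1/68908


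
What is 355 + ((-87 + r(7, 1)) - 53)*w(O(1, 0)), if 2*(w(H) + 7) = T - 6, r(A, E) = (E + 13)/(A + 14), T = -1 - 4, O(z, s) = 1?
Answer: 6290/3 ≈ 2096.7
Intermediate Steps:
T = -5
r(A, E) = (13 + E)/(14 + A)
w(H) = -25/2 (w(H) = -7 + (-5 - 6)/2 = -7 + (½)*(-11) = -7 - 11/2 = -25/2)
355 + ((-87 + r(7, 1)) - 53)*w(O(1, 0)) = 355 + ((-87 + (13 + 1)/(14 + 7)) - 53)*(-25/2) = 355 + ((-87 + 14/21) - 53)*(-25/2) = 355 + ((-87 + (1/21)*14) - 53)*(-25/2) = 355 + ((-87 + ⅔) - 53)*(-25/2) = 355 + (-259/3 - 53)*(-25/2) = 355 - 418/3*(-25/2) = 355 + 5225/3 = 6290/3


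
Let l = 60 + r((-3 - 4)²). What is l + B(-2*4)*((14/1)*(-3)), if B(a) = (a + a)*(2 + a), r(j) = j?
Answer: -3923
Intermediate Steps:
l = 109 (l = 60 + (-3 - 4)² = 60 + (-7)² = 60 + 49 = 109)
B(a) = 2*a*(2 + a) (B(a) = (2*a)*(2 + a) = 2*a*(2 + a))
l + B(-2*4)*((14/1)*(-3)) = 109 + (2*(-2*4)*(2 - 2*4))*((14/1)*(-3)) = 109 + (2*(-8)*(2 - 8))*((14*1)*(-3)) = 109 + (2*(-8)*(-6))*(14*(-3)) = 109 + 96*(-42) = 109 - 4032 = -3923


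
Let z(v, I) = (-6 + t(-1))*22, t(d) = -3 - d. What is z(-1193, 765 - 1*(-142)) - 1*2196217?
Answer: -2196393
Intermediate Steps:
z(v, I) = -176 (z(v, I) = (-6 + (-3 - 1*(-1)))*22 = (-6 + (-3 + 1))*22 = (-6 - 2)*22 = -8*22 = -176)
z(-1193, 765 - 1*(-142)) - 1*2196217 = -176 - 1*2196217 = -176 - 2196217 = -2196393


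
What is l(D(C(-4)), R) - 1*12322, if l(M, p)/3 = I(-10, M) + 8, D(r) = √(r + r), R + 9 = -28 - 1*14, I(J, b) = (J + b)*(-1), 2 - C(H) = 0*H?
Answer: -12274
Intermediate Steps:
C(H) = 2 (C(H) = 2 - 0*H = 2 - 1*0 = 2 + 0 = 2)
I(J, b) = -J - b
R = -51 (R = -9 + (-28 - 1*14) = -9 + (-28 - 14) = -9 - 42 = -51)
D(r) = √2*√r (D(r) = √(2*r) = √2*√r)
l(M, p) = 54 - 3*M (l(M, p) = 3*((-1*(-10) - M) + 8) = 3*((10 - M) + 8) = 3*(18 - M) = 54 - 3*M)
l(D(C(-4)), R) - 1*12322 = (54 - 3*√2*√2) - 1*12322 = (54 - 3*2) - 12322 = (54 - 6) - 12322 = 48 - 12322 = -12274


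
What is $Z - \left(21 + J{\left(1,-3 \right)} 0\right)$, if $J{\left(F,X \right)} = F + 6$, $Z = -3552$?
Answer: $-3573$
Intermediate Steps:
$J{\left(F,X \right)} = 6 + F$
$Z - \left(21 + J{\left(1,-3 \right)} 0\right) = -3552 - \left(21 + \left(6 + 1\right) 0\right) = -3552 - \left(21 + 7 \cdot 0\right) = -3552 - \left(21 + 0\right) = -3552 - 21 = -3573$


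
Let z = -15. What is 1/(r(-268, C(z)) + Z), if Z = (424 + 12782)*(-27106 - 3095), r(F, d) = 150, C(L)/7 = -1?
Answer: -1/398834256 ≈ -2.5073e-9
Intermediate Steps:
C(L) = -7 (C(L) = 7*(-1) = -7)
Z = -398834406 (Z = 13206*(-30201) = -398834406)
1/(r(-268, C(z)) + Z) = 1/(150 - 398834406) = 1/(-398834256) = -1/398834256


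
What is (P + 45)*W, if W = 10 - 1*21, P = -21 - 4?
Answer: -220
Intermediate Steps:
P = -25
W = -11 (W = 10 - 21 = -11)
(P + 45)*W = (-25 + 45)*(-11) = 20*(-11) = -220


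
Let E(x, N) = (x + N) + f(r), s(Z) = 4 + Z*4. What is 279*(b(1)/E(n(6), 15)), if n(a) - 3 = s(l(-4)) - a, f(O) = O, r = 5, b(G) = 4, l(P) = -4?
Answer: 1116/5 ≈ 223.20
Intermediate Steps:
s(Z) = 4 + 4*Z
n(a) = -9 - a (n(a) = 3 + ((4 + 4*(-4)) - a) = 3 + ((4 - 16) - a) = 3 + (-12 - a) = -9 - a)
E(x, N) = 5 + N + x (E(x, N) = (x + N) + 5 = (N + x) + 5 = 5 + N + x)
279*(b(1)/E(n(6), 15)) = 279*(4/(5 + 15 + (-9 - 1*6))) = 279*(4/(5 + 15 + (-9 - 6))) = 279*(4/(5 + 15 - 15)) = 279*(4/5) = 1116/5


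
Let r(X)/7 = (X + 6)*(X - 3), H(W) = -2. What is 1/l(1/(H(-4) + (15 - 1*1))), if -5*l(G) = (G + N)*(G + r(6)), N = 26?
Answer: -144/189365 ≈ -0.00076044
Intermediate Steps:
r(X) = 7*(-3 + X)*(6 + X) (r(X) = 7*((X + 6)*(X - 3)) = 7*((6 + X)*(-3 + X)) = 7*((-3 + X)*(6 + X)) = 7*(-3 + X)*(6 + X))
l(G) = -(26 + G)*(252 + G)/5 (l(G) = -(G + 26)*(G + (-126 + 7*6² + 21*6))/5 = -(26 + G)*(G + (-126 + 7*36 + 126))/5 = -(26 + G)*(G + (-126 + 252 + 126))/5 = -(26 + G)*(G + 252)/5 = -(26 + G)*(252 + G)/5)
1/l(1/(H(-4) + (15 - 1*1))) = 1/(-6552/5 - 278/(5*(-2 + (15 - 1*1))) - 1/(5*(-2 + (15 - 1*1))²)) = 1/(-6552/5 - 278/(5*(-2 + (15 - 1))) - 1/(5*(-2 + (15 - 1))²)) = 1/(-6552/5 - 278/(5*(-2 + 14)) - 1/(5*(-2 + 14)²)) = 1/(-6552/5 - 278/5/12 - (1/12)²/5) = 1/(-6552/5 - 278/5*1/12 - (1/12)²/5) = 1/(-6552/5 - 139/30 - ⅕*1/144) = 1/(-6552/5 - 139/30 - 1/720) = 1/(-189365/144) = -144/189365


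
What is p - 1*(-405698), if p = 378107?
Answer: 783805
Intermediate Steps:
p - 1*(-405698) = 378107 - 1*(-405698) = 378107 + 405698 = 783805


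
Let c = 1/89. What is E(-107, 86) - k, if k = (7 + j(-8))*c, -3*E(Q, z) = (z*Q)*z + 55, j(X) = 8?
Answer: 70427168/267 ≈ 2.6377e+5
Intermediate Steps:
c = 1/89 ≈ 0.011236
E(Q, z) = -55/3 - Q*z**2/3 (E(Q, z) = -((z*Q)*z + 55)/3 = -((Q*z)*z + 55)/3 = -(Q*z**2 + 55)/3 = -(55 + Q*z**2)/3 = -55/3 - Q*z**2/3)
k = 15/89 (k = (7 + 8)*(1/89) = 15*(1/89) = 15/89 ≈ 0.16854)
E(-107, 86) - k = (-55/3 - 1/3*(-107)*86**2) - 1*15/89 = (-55/3 - 1/3*(-107)*7396) - 15/89 = (-55/3 + 791372/3) - 15/89 = 791317/3 - 15/89 = 70427168/267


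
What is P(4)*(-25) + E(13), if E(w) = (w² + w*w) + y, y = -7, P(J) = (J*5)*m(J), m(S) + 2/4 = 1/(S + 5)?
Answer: 4729/9 ≈ 525.44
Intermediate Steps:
m(S) = -½ + 1/(5 + S) (m(S) = -½ + 1/(S + 5) = -½ + 1/(5 + S))
P(J) = 5*J*(-3 - J)/(2*(5 + J)) (P(J) = (J*5)*((-3 - J)/(2*(5 + J))) = (5*J)*((-3 - J)/(2*(5 + J))) = 5*J*(-3 - J)/(2*(5 + J)))
E(w) = -7 + 2*w² (E(w) = (w² + w*w) - 7 = (w² + w²) - 7 = 2*w² - 7 = -7 + 2*w²)
P(4)*(-25) + E(13) = -5*4*(3 + 4)/(10 + 2*4)*(-25) + (-7 + 2*13²) = -5*4*7/(10 + 8)*(-25) + (-7 + 2*169) = -5*4*7/18*(-25) + (-7 + 338) = -5*4*1/18*7*(-25) + 331 = -70/9*(-25) + 331 = 1750/9 + 331 = 4729/9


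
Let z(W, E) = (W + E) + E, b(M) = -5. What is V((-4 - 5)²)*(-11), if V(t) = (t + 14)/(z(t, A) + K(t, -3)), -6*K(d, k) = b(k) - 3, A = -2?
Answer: -627/47 ≈ -13.340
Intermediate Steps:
K(d, k) = 4/3 (K(d, k) = -(-5 - 3)/6 = -⅙*(-8) = 4/3)
z(W, E) = W + 2*E (z(W, E) = (E + W) + E = W + 2*E)
V(t) = (14 + t)/(-8/3 + t) (V(t) = (t + 14)/((t + 2*(-2)) + 4/3) = (14 + t)/((t - 4) + 4/3) = (14 + t)/((-4 + t) + 4/3) = (14 + t)/(-8/3 + t))
V((-4 - 5)²)*(-11) = (3*(14 + (-4 - 5)²)/(-8 + 3*(-4 - 5)²))*(-11) = (3*(14 + (-9)²)/(-8 + 3*(-9)²))*(-11) = (3*(14 + 81)/(-8 + 3*81))*(-11) = (3*95/(-8 + 243))*(-11) = (3*95/235)*(-11) = (3*(1/235)*95)*(-11) = (57/47)*(-11) = -627/47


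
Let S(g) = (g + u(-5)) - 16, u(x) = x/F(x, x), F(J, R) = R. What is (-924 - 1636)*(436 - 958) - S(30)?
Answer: 1336305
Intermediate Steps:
u(x) = 1 (u(x) = x/x = 1)
S(g) = -15 + g (S(g) = (g + 1) - 16 = (1 + g) - 16 = -15 + g)
(-924 - 1636)*(436 - 958) - S(30) = (-924 - 1636)*(436 - 958) - (-15 + 30) = -2560*(-522) - 1*15 = 1336320 - 15 = 1336305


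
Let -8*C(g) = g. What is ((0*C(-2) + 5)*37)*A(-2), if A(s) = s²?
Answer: 740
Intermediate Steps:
C(g) = -g/8
((0*C(-2) + 5)*37)*A(-2) = ((0*(-⅛*(-2)) + 5)*37)*(-2)² = ((0*(¼) + 5)*37)*4 = ((0 + 5)*37)*4 = (5*37)*4 = 185*4 = 740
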